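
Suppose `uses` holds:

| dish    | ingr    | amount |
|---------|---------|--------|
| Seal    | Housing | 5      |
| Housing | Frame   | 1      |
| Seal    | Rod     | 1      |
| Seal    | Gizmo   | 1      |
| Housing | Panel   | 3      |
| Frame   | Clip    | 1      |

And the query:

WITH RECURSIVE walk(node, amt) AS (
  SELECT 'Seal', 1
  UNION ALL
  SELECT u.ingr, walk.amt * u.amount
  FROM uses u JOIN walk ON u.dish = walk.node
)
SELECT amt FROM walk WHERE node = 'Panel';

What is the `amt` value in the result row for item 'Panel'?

Base: (Seal, amt=1).
Iteration 1: components of {Seal} -> Gizmo = 1*1 = 1, Housing = 1*5 = 5, Rod = 1*1 = 1.
Iteration 2: components of {Gizmo,Housing,Rod} -> Frame = 5*1 = 5, Panel = 5*3 = 15.
Iteration 3: components of {Frame,Panel} -> Clip = 5*1 = 5.
Iteration 4: no further components; recursion stops.

15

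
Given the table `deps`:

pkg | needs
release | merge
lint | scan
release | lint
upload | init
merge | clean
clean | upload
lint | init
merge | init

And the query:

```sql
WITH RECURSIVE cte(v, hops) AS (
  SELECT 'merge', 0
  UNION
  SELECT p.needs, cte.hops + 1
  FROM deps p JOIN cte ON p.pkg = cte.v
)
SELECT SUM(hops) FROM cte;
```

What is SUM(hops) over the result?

7

Base: (merge, hops=0).
Iteration 1: edges from {merge} -> (clean, hops=1), (init, hops=1).
Iteration 2: edges from {clean,init} -> (upload, hops=2).
Iteration 3: edges from {upload} -> (init, hops=3).
Iteration 4: no outgoing edges from {init}; recursion stops.
SUM(hops) = 0 + 1 + 1 + 2 + 3 = 7.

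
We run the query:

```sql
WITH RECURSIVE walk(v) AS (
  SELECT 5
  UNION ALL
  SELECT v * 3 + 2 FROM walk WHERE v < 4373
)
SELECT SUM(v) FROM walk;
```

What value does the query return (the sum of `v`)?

Base: v=5.
Iteration 1: 5 < 4373 holds -> v = 5 * 3 + 2 = 17.
Iteration 2: 17 < 4373 holds -> v = 17 * 3 + 2 = 53.
Iteration 3: 53 < 4373 holds -> v = 53 * 3 + 2 = 161.
Iteration 4: 161 < 4373 holds -> v = 161 * 3 + 2 = 485.
Iteration 5: 485 < 4373 holds -> v = 485 * 3 + 2 = 1457.
Iteration 6: 1457 < 4373 holds -> v = 1457 * 3 + 2 = 4373.
Iteration 7: 4373 < 4373 fails; recursion stops.
SUM(v) = 5 + 17 + 53 + 161 + 485 + 1457 + 4373 = 6551.

6551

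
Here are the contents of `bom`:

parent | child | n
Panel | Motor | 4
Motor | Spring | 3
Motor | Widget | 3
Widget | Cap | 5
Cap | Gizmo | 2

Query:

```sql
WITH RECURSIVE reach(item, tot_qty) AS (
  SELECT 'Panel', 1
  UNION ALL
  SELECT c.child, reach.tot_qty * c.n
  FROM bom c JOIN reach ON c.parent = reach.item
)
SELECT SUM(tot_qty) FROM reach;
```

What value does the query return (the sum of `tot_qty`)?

209

Base: (Panel, tot_qty=1).
Iteration 1: components of {Panel} -> Motor = 1*4 = 4.
Iteration 2: components of {Motor} -> Spring = 4*3 = 12, Widget = 4*3 = 12.
Iteration 3: components of {Spring,Widget} -> Cap = 12*5 = 60.
Iteration 4: components of {Cap} -> Gizmo = 60*2 = 120.
Iteration 5: no further components; recursion stops.
SUM(tot_qty) = 1 + 4 + 12 + 12 + 60 + 120 = 209.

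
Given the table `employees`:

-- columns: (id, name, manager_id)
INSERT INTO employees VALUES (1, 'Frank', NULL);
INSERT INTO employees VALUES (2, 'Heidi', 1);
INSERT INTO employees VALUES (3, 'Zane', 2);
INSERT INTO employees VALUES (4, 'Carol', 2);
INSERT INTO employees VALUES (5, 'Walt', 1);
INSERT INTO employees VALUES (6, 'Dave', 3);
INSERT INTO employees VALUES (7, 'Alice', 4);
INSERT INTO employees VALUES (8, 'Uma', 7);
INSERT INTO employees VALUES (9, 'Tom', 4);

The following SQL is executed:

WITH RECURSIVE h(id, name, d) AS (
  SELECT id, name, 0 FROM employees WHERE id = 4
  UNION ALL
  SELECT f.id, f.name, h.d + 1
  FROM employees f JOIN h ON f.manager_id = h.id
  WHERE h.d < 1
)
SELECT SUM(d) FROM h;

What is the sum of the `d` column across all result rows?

Base: id=4 (Carol) at d 0.
Iteration 1: rows with manager_id in {4} -> Alice (id 7, d 1), Tom (id 9, d 1).
Iteration 2: d < 1 fails for all current rows; recursion stops.
SUM(d) = 0 + 1 + 1 = 2.

2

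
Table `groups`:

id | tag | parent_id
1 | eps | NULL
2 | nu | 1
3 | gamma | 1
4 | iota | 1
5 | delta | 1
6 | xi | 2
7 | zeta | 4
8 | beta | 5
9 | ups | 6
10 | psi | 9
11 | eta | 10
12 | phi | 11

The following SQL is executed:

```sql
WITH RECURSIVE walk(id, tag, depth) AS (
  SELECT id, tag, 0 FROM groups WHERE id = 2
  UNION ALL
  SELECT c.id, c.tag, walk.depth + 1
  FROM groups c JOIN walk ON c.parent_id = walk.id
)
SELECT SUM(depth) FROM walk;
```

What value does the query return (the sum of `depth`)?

15

Base: id=2 (nu) at depth 0.
Iteration 1: rows with parent_id in {2} -> xi (id 6, depth 1).
Iteration 2: rows with parent_id in {6} -> ups (id 9, depth 2).
Iteration 3: rows with parent_id in {9} -> psi (id 10, depth 3).
Iteration 4: rows with parent_id in {10} -> eta (id 11, depth 4).
Iteration 5: rows with parent_id in {11} -> phi (id 12, depth 5).
Iteration 6: no rows with parent_id in {12}; recursion stops.
SUM(depth) = 0 + 1 + 2 + 3 + 4 + 5 = 15.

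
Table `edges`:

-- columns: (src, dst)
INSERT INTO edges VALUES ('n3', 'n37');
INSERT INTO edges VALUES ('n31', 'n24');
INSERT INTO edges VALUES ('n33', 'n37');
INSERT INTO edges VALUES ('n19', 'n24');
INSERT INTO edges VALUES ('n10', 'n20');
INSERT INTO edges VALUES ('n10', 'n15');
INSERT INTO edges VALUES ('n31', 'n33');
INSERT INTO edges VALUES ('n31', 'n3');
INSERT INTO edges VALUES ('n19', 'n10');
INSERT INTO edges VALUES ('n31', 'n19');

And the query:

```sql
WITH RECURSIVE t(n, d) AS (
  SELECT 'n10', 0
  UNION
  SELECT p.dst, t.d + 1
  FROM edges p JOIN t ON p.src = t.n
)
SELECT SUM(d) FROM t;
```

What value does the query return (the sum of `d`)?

Base: (n10, d=0).
Iteration 1: edges from {n10} -> (n15, d=1), (n20, d=1).
Iteration 2: no outgoing edges from {n15,n20}; recursion stops.
SUM(d) = 0 + 1 + 1 = 2.

2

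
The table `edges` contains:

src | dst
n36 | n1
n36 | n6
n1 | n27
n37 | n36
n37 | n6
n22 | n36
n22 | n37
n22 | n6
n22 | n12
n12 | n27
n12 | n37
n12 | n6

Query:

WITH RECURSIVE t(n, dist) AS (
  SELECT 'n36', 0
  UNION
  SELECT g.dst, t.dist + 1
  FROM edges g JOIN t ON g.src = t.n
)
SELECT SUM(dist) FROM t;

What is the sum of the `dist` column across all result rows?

4

Base: (n36, dist=0).
Iteration 1: edges from {n36} -> (n1, dist=1), (n6, dist=1).
Iteration 2: edges from {n1,n6} -> (n27, dist=2).
Iteration 3: no outgoing edges from {n27}; recursion stops.
SUM(dist) = 0 + 1 + 1 + 2 = 4.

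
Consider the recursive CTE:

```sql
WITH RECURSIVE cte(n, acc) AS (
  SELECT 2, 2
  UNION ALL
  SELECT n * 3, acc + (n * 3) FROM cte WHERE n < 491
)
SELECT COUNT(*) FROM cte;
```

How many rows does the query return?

7

Base: n=2, acc=2.
Iteration 1: 2 < 491 holds -> n = 2 * 3 = 6, acc = 2 + 6 = 8.
Iteration 2: 6 < 491 holds -> n = 6 * 3 = 18, acc = 8 + 18 = 26.
Iteration 3: 18 < 491 holds -> n = 18 * 3 = 54, acc = 26 + 54 = 80.
Iteration 4: 54 < 491 holds -> n = 54 * 3 = 162, acc = 80 + 162 = 242.
Iteration 5: 162 < 491 holds -> n = 162 * 3 = 486, acc = 242 + 486 = 728.
Iteration 6: 486 < 491 holds -> n = 486 * 3 = 1458, acc = 728 + 1458 = 2186.
Iteration 7: 1458 < 491 fails; recursion stops.
Total rows emitted: 7.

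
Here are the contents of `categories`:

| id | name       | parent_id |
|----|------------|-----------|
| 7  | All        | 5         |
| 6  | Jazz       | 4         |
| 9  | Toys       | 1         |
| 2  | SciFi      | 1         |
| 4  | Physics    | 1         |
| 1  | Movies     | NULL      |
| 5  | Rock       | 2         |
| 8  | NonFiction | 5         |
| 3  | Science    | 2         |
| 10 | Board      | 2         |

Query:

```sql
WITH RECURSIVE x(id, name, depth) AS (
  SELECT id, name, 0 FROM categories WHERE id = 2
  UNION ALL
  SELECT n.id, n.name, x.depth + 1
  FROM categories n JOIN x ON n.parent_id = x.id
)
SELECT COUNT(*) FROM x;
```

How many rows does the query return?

Base: id=2 (SciFi) at depth 0.
Iteration 1: rows with parent_id in {2} -> Science (id 3, depth 1), Rock (id 5, depth 1), Board (id 10, depth 1).
Iteration 2: rows with parent_id in {3,5,10} -> All (id 7, depth 2), NonFiction (id 8, depth 2).
Iteration 3: no rows with parent_id in {7,8}; recursion stops.
Total rows emitted: 6.

6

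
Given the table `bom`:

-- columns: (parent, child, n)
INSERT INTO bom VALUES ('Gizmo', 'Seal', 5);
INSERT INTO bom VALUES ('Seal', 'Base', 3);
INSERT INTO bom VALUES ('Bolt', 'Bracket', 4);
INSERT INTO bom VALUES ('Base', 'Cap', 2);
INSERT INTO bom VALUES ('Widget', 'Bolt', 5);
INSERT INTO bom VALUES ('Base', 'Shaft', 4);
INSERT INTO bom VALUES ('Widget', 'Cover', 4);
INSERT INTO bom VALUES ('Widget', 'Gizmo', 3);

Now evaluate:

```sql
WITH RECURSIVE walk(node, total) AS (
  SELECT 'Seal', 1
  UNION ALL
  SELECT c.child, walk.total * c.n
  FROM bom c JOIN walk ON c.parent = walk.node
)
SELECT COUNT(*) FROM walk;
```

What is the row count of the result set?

Base: (Seal, total=1).
Iteration 1: components of {Seal} -> Base = 1*3 = 3.
Iteration 2: components of {Base} -> Cap = 3*2 = 6, Shaft = 3*4 = 12.
Iteration 3: no further components; recursion stops.
Total rows emitted: 4.

4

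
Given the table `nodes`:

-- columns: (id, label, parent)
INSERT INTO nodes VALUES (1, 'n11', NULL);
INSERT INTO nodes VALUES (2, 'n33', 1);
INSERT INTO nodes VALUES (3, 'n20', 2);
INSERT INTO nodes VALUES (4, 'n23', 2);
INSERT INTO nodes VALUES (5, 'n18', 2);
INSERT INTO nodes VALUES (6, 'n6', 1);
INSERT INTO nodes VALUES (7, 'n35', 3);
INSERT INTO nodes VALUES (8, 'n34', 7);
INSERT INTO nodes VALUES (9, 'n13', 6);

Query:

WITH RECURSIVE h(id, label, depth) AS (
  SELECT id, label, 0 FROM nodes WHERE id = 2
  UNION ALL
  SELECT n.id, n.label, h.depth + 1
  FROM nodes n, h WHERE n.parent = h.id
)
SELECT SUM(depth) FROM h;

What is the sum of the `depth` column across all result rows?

8

Base: id=2 (n33) at depth 0.
Iteration 1: rows with parent in {2} -> n20 (id 3, depth 1), n23 (id 4, depth 1), n18 (id 5, depth 1).
Iteration 2: rows with parent in {3,4,5} -> n35 (id 7, depth 2).
Iteration 3: rows with parent in {7} -> n34 (id 8, depth 3).
Iteration 4: no rows with parent in {8}; recursion stops.
SUM(depth) = 0 + 1 + 1 + 1 + 2 + 3 = 8.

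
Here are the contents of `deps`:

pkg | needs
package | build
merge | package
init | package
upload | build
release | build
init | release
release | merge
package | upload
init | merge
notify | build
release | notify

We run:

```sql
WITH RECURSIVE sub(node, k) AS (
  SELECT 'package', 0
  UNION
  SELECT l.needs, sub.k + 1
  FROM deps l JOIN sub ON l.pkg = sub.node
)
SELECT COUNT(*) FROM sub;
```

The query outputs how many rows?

Base: (package, k=0).
Iteration 1: edges from {package} -> (build, k=1), (upload, k=1).
Iteration 2: edges from {build,upload} -> (build, k=2).
Iteration 3: no outgoing edges from {build}; recursion stops.
Total rows emitted: 4.

4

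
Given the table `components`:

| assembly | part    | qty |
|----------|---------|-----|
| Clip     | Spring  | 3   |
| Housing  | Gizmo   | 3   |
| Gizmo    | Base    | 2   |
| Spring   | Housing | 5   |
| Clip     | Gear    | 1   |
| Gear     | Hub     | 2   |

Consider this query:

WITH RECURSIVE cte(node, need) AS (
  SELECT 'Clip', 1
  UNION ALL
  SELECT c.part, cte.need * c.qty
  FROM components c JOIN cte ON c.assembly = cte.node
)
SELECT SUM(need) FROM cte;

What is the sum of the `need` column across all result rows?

Base: (Clip, need=1).
Iteration 1: components of {Clip} -> Gear = 1*1 = 1, Spring = 1*3 = 3.
Iteration 2: components of {Gear,Spring} -> Housing = 3*5 = 15, Hub = 1*2 = 2.
Iteration 3: components of {Housing,Hub} -> Gizmo = 15*3 = 45.
Iteration 4: components of {Gizmo} -> Base = 45*2 = 90.
Iteration 5: no further components; recursion stops.
SUM(need) = 1 + 3 + 1 + 15 + 2 + 45 + 90 = 157.

157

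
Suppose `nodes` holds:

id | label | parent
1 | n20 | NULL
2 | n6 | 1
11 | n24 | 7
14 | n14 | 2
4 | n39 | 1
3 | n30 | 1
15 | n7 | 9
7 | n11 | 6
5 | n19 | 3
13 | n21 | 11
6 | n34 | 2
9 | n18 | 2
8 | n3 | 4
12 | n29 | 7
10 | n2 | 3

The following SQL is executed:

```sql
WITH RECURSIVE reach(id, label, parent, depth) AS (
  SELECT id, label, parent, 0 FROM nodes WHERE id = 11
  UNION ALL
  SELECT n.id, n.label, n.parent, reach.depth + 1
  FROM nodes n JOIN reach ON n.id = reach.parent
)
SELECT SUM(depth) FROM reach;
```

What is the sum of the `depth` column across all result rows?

10

Base: id=11 (n24), parent=7, depth 0.
Iteration 1: join on id=7 -> n11 (id 7, parent=6, depth 1).
Iteration 2: join on id=6 -> n34 (id 6, parent=2, depth 2).
Iteration 3: join on id=2 -> n6 (id 2, parent=1, depth 3).
Iteration 4: join on id=1 -> n20 (id 1, parent=NULL, depth 4).
Iteration 5: parent is NULL; no match; recursion stops.
SUM(depth) = 0 + 1 + 2 + 3 + 4 = 10.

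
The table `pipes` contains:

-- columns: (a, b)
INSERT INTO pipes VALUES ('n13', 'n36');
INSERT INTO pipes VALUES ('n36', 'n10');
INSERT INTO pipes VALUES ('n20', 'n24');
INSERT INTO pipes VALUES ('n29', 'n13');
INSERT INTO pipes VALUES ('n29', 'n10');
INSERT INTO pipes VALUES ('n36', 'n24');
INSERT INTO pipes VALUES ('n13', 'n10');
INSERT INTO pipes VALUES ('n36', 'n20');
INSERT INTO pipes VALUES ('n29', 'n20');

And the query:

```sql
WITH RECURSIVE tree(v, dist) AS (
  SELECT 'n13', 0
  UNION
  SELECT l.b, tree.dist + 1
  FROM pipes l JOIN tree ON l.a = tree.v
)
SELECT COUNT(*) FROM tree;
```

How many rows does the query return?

7

Base: (n13, dist=0).
Iteration 1: edges from {n13} -> (n10, dist=1), (n36, dist=1).
Iteration 2: edges from {n10,n36} -> (n10, dist=2), (n20, dist=2), (n24, dist=2).
Iteration 3: edges from {n10,n20,n24} -> (n24, dist=3).
Iteration 4: no outgoing edges from {n24}; recursion stops.
Total rows emitted: 7.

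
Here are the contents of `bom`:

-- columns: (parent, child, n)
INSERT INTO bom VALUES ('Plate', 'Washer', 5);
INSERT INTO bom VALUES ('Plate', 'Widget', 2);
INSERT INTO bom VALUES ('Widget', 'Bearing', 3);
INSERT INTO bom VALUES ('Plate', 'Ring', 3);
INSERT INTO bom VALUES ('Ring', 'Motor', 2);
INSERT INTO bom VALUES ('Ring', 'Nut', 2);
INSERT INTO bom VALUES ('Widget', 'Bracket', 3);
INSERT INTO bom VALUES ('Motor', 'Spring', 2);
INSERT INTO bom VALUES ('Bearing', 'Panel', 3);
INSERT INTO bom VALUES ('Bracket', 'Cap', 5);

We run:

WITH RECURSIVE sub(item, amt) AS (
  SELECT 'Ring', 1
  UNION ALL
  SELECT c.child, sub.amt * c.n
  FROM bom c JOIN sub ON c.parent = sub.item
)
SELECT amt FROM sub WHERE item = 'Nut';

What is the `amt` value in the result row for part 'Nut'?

Base: (Ring, amt=1).
Iteration 1: components of {Ring} -> Motor = 1*2 = 2, Nut = 1*2 = 2.
Iteration 2: components of {Motor,Nut} -> Spring = 2*2 = 4.
Iteration 3: no further components; recursion stops.

2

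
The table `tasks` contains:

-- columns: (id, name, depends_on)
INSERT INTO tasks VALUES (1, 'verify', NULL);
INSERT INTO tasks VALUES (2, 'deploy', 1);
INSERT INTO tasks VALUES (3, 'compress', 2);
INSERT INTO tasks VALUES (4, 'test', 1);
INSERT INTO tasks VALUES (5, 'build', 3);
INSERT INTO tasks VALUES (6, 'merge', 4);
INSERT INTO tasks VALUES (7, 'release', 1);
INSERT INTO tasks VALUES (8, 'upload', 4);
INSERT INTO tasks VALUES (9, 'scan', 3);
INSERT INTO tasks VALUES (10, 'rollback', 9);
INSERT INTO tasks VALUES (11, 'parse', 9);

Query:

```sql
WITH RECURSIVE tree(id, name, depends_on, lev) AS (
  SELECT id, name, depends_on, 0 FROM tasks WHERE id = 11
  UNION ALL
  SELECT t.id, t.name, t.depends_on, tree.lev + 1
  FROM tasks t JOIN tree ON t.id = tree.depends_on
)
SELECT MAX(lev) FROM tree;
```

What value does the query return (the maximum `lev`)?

Base: id=11 (parse), depends_on=9, lev 0.
Iteration 1: join on id=9 -> scan (id 9, depends_on=3, lev 1).
Iteration 2: join on id=3 -> compress (id 3, depends_on=2, lev 2).
Iteration 3: join on id=2 -> deploy (id 2, depends_on=1, lev 3).
Iteration 4: join on id=1 -> verify (id 1, depends_on=NULL, lev 4).
Iteration 5: depends_on is NULL; no match; recursion stops.
lev values: 0, 1, 2, 3, 4; the maximum is 4.

4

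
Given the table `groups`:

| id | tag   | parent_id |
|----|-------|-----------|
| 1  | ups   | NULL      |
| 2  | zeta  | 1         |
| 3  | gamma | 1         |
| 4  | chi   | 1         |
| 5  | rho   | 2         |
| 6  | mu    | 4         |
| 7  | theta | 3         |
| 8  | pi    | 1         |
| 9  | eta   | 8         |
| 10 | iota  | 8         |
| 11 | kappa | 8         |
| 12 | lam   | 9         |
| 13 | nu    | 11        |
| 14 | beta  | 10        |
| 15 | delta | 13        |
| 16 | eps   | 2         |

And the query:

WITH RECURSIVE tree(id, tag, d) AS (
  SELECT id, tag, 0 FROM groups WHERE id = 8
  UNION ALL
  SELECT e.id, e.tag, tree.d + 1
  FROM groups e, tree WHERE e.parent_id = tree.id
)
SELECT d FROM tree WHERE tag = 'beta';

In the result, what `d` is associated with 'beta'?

Base: id=8 (pi) at d 0.
Iteration 1: rows with parent_id in {8} -> eta (id 9, d 1), iota (id 10, d 1), kappa (id 11, d 1).
Iteration 2: rows with parent_id in {9,10,11} -> lam (id 12, d 2), nu (id 13, d 2), beta (id 14, d 2).
Iteration 3: rows with parent_id in {12,13,14} -> delta (id 15, d 3).
Iteration 4: no rows with parent_id in {15}; recursion stops.

2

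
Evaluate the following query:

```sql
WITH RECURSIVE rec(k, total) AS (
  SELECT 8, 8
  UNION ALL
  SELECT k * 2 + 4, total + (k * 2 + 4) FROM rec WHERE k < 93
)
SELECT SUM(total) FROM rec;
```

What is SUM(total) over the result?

624

Base: k=8, total=8.
Iteration 1: 8 < 93 holds -> k = 8 * 2 + 4 = 20, total = 8 + 20 = 28.
Iteration 2: 20 < 93 holds -> k = 20 * 2 + 4 = 44, total = 28 + 44 = 72.
Iteration 3: 44 < 93 holds -> k = 44 * 2 + 4 = 92, total = 72 + 92 = 164.
Iteration 4: 92 < 93 holds -> k = 92 * 2 + 4 = 188, total = 164 + 188 = 352.
Iteration 5: 188 < 93 fails; recursion stops.
SUM(total) = 8 + 28 + 72 + 164 + 352 = 624.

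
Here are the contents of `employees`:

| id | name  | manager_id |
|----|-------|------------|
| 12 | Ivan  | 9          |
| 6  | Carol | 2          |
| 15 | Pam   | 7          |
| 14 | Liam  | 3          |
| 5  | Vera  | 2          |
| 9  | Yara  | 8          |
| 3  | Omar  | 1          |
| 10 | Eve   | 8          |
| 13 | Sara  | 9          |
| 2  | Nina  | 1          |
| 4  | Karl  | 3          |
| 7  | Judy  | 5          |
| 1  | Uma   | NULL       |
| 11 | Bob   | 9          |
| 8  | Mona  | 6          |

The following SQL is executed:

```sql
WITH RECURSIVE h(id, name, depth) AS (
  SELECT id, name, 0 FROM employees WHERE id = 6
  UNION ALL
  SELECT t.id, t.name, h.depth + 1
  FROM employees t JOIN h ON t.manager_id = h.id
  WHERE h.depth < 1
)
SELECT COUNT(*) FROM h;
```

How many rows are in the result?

2

Base: id=6 (Carol) at depth 0.
Iteration 1: rows with manager_id in {6} -> Mona (id 8, depth 1).
Iteration 2: depth < 1 fails for all current rows; recursion stops.
Total rows emitted: 2.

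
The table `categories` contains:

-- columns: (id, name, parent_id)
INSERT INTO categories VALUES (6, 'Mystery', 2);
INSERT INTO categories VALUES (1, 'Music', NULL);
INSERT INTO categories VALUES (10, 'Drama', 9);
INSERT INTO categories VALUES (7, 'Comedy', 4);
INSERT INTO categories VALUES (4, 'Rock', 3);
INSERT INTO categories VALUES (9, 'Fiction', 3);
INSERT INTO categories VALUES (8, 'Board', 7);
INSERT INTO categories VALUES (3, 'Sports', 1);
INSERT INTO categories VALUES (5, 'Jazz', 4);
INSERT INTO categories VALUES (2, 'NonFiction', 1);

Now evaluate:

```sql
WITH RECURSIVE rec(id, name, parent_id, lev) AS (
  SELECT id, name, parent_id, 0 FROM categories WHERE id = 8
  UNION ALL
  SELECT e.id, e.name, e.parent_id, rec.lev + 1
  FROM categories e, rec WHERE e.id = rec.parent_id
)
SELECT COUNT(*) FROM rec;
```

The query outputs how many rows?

Base: id=8 (Board), parent_id=7, lev 0.
Iteration 1: join on id=7 -> Comedy (id 7, parent_id=4, lev 1).
Iteration 2: join on id=4 -> Rock (id 4, parent_id=3, lev 2).
Iteration 3: join on id=3 -> Sports (id 3, parent_id=1, lev 3).
Iteration 4: join on id=1 -> Music (id 1, parent_id=NULL, lev 4).
Iteration 5: parent_id is NULL; no match; recursion stops.
Total rows emitted: 5.

5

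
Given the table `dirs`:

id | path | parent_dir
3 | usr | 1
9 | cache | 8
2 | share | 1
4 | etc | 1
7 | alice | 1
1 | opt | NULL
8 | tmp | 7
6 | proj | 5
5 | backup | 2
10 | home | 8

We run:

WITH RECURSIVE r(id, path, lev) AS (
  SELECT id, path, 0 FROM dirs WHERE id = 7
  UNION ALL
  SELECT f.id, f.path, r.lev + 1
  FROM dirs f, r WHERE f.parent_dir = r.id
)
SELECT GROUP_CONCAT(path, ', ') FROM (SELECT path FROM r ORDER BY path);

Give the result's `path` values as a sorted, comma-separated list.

Base: id=7 (alice) at lev 0.
Iteration 1: rows with parent_dir in {7} -> tmp (id 8, lev 1).
Iteration 2: rows with parent_dir in {8} -> cache (id 9, lev 2), home (id 10, lev 2).
Iteration 3: no rows with parent_dir in {9,10}; recursion stops.

alice, cache, home, tmp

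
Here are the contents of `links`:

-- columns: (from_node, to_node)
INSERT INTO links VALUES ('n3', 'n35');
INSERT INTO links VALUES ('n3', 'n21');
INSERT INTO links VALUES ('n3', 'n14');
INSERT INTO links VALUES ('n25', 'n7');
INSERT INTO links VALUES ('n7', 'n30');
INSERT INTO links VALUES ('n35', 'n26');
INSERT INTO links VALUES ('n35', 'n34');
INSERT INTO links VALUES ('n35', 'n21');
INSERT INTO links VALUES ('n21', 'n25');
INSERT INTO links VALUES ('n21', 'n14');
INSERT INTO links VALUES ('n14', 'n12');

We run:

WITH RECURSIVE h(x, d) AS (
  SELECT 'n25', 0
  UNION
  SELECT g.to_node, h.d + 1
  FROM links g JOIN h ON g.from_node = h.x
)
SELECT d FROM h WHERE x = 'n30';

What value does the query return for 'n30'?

2

Base: (n25, d=0).
Iteration 1: edges from {n25} -> (n7, d=1).
Iteration 2: edges from {n7} -> (n30, d=2).
Iteration 3: no outgoing edges from {n30}; recursion stops.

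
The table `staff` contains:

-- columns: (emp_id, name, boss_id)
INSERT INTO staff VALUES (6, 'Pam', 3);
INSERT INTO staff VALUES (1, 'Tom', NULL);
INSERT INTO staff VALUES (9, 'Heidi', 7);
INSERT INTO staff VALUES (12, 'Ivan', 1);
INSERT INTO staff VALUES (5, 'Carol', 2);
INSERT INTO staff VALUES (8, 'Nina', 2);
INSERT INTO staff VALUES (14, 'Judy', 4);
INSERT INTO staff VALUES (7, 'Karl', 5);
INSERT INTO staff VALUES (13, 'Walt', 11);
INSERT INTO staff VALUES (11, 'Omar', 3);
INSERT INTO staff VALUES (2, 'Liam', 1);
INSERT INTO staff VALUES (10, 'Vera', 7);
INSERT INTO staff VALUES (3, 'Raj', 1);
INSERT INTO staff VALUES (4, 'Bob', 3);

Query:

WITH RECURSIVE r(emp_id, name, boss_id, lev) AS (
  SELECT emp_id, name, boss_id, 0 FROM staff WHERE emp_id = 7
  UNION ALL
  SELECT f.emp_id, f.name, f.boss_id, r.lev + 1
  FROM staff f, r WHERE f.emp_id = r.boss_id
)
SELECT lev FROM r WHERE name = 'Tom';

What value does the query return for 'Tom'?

Base: emp_id=7 (Karl), boss_id=5, lev 0.
Iteration 1: join on emp_id=5 -> Carol (id 5, boss_id=2, lev 1).
Iteration 2: join on emp_id=2 -> Liam (id 2, boss_id=1, lev 2).
Iteration 3: join on emp_id=1 -> Tom (id 1, boss_id=NULL, lev 3).
Iteration 4: boss_id is NULL; no match; recursion stops.

3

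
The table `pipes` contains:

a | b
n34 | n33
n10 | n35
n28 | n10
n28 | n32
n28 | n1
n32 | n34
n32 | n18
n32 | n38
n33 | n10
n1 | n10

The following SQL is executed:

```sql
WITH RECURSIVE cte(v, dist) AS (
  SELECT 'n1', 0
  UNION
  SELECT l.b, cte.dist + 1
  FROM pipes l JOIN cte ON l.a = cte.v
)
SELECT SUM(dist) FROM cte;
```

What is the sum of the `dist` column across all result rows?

Base: (n1, dist=0).
Iteration 1: edges from {n1} -> (n10, dist=1).
Iteration 2: edges from {n10} -> (n35, dist=2).
Iteration 3: no outgoing edges from {n35}; recursion stops.
SUM(dist) = 0 + 1 + 2 = 3.

3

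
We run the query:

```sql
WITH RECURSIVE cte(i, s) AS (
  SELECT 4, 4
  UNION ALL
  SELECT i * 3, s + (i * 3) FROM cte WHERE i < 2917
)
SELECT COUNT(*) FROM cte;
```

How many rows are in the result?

Base: i=4, s=4.
Iteration 1: 4 < 2917 holds -> i = 4 * 3 = 12, s = 4 + 12 = 16.
Iteration 2: 12 < 2917 holds -> i = 12 * 3 = 36, s = 16 + 36 = 52.
Iteration 3: 36 < 2917 holds -> i = 36 * 3 = 108, s = 52 + 108 = 160.
Iteration 4: 108 < 2917 holds -> i = 108 * 3 = 324, s = 160 + 324 = 484.
Iteration 5: 324 < 2917 holds -> i = 324 * 3 = 972, s = 484 + 972 = 1456.
Iteration 6: 972 < 2917 holds -> i = 972 * 3 = 2916, s = 1456 + 2916 = 4372.
Iteration 7: 2916 < 2917 holds -> i = 2916 * 3 = 8748, s = 4372 + 8748 = 13120.
Iteration 8: 8748 < 2917 fails; recursion stops.
Total rows emitted: 8.

8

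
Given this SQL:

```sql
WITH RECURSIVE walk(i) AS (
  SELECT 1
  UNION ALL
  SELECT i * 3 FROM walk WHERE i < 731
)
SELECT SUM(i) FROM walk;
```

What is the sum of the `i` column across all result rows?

Base: i=1.
Iteration 1: 1 < 731 holds -> i = 1 * 3 = 3.
Iteration 2: 3 < 731 holds -> i = 3 * 3 = 9.
Iteration 3: 9 < 731 holds -> i = 9 * 3 = 27.
Iteration 4: 27 < 731 holds -> i = 27 * 3 = 81.
Iteration 5: 81 < 731 holds -> i = 81 * 3 = 243.
Iteration 6: 243 < 731 holds -> i = 243 * 3 = 729.
Iteration 7: 729 < 731 holds -> i = 729 * 3 = 2187.
Iteration 8: 2187 < 731 fails; recursion stops.
SUM(i) = 1 + 3 + 9 + 27 + 81 + 243 + 729 + 2187 = 3280.

3280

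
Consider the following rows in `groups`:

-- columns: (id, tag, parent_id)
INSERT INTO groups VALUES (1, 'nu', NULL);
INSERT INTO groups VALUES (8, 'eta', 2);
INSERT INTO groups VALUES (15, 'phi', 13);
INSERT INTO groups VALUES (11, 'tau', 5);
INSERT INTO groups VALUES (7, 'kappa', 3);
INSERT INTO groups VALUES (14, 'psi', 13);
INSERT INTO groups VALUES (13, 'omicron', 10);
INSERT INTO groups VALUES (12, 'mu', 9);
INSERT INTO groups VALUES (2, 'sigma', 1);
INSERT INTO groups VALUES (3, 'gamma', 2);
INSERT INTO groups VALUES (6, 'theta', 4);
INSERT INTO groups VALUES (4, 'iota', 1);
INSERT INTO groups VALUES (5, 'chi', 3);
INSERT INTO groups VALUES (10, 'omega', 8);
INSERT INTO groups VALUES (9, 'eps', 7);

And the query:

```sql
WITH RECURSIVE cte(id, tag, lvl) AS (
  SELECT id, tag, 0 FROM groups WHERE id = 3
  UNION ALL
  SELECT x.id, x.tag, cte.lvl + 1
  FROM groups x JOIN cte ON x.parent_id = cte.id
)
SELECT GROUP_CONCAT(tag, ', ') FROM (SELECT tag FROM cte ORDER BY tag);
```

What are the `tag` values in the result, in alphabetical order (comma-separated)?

Base: id=3 (gamma) at lvl 0.
Iteration 1: rows with parent_id in {3} -> chi (id 5, lvl 1), kappa (id 7, lvl 1).
Iteration 2: rows with parent_id in {5,7} -> eps (id 9, lvl 2), tau (id 11, lvl 2).
Iteration 3: rows with parent_id in {9,11} -> mu (id 12, lvl 3).
Iteration 4: no rows with parent_id in {12}; recursion stops.

chi, eps, gamma, kappa, mu, tau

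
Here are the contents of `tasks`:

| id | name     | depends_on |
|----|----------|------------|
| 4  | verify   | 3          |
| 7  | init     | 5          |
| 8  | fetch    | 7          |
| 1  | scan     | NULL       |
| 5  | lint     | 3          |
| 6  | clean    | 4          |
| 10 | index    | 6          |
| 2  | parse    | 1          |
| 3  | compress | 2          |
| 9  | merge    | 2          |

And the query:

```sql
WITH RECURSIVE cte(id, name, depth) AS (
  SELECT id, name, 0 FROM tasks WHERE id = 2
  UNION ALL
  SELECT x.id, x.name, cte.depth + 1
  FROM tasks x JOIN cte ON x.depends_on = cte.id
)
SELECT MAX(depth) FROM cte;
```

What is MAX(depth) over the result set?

4

Base: id=2 (parse) at depth 0.
Iteration 1: rows with depends_on in {2} -> compress (id 3, depth 1), merge (id 9, depth 1).
Iteration 2: rows with depends_on in {3,9} -> verify (id 4, depth 2), lint (id 5, depth 2).
Iteration 3: rows with depends_on in {4,5} -> clean (id 6, depth 3), init (id 7, depth 3).
Iteration 4: rows with depends_on in {6,7} -> fetch (id 8, depth 4), index (id 10, depth 4).
Iteration 5: no rows with depends_on in {8,10}; recursion stops.
depth values: 0, 1, 1, 2, 2, 3, 3, 4, 4; the maximum is 4.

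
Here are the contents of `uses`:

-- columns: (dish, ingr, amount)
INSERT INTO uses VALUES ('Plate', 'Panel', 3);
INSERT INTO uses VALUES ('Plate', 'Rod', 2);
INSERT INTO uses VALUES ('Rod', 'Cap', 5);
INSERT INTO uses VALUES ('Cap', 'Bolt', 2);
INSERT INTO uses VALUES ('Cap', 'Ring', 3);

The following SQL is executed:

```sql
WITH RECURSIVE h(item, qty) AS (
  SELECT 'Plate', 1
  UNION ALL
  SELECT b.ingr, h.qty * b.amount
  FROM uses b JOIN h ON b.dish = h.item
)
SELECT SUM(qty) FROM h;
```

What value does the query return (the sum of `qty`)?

66

Base: (Plate, qty=1).
Iteration 1: components of {Plate} -> Panel = 1*3 = 3, Rod = 1*2 = 2.
Iteration 2: components of {Panel,Rod} -> Cap = 2*5 = 10.
Iteration 3: components of {Cap} -> Bolt = 10*2 = 20, Ring = 10*3 = 30.
Iteration 4: no further components; recursion stops.
SUM(qty) = 1 + 3 + 2 + 10 + 20 + 30 = 66.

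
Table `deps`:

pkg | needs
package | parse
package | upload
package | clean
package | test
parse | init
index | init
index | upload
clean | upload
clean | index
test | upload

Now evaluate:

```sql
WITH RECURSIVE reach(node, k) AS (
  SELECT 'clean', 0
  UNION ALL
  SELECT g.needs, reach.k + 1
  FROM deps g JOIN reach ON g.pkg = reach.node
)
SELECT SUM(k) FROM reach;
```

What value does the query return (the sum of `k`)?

Base: (clean, k=0).
Iteration 1: edges from {clean} -> (index, k=1), (upload, k=1).
Iteration 2: edges from {index,upload} -> (init, k=2), (upload, k=2).
Iteration 3: no outgoing edges from {init,upload}; recursion stops.
SUM(k) = 0 + 1 + 1 + 2 + 2 = 6.

6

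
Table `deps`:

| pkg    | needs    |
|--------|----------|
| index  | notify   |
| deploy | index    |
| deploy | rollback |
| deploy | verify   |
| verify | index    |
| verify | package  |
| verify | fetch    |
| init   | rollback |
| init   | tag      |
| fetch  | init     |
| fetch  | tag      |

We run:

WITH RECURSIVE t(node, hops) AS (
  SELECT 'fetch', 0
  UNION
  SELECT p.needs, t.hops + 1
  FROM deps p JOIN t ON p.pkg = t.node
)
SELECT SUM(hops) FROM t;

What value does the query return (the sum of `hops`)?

Base: (fetch, hops=0).
Iteration 1: edges from {fetch} -> (init, hops=1), (tag, hops=1).
Iteration 2: edges from {init,tag} -> (rollback, hops=2), (tag, hops=2).
Iteration 3: no outgoing edges from {rollback,tag}; recursion stops.
SUM(hops) = 0 + 1 + 1 + 2 + 2 = 6.

6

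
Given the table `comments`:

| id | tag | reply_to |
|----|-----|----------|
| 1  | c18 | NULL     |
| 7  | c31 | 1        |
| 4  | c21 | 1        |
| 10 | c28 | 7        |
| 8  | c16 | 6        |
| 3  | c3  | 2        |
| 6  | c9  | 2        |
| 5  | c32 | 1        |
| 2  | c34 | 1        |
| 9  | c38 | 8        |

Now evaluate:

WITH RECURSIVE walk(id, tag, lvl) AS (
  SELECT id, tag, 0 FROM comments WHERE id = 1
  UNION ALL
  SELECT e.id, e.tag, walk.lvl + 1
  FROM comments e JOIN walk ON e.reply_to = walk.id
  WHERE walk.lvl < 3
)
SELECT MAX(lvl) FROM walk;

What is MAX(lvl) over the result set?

Base: id=1 (c18) at lvl 0.
Iteration 1: rows with reply_to in {1} -> c34 (id 2, lvl 1), c21 (id 4, lvl 1), c32 (id 5, lvl 1), c31 (id 7, lvl 1).
Iteration 2: rows with reply_to in {2,4,5,7} -> c3 (id 3, lvl 2), c9 (id 6, lvl 2), c28 (id 10, lvl 2).
Iteration 3: rows with reply_to in {3,6,10} -> c16 (id 8, lvl 3).
Iteration 4: lvl < 3 fails for all current rows; recursion stops.
lvl values: 0, 1, 1, 1, 1, 2, 2, 2, 3; the maximum is 3.

3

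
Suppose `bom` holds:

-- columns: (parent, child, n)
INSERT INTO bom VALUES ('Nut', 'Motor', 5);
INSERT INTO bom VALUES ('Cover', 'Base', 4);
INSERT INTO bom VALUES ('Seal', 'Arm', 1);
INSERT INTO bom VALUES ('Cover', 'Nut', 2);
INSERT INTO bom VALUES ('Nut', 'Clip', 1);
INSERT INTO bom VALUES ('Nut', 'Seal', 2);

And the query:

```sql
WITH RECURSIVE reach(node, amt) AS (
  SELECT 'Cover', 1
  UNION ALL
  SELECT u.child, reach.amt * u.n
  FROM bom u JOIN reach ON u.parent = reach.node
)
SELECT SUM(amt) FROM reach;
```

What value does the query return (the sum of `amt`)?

27

Base: (Cover, amt=1).
Iteration 1: components of {Cover} -> Base = 1*4 = 4, Nut = 1*2 = 2.
Iteration 2: components of {Base,Nut} -> Clip = 2*1 = 2, Motor = 2*5 = 10, Seal = 2*2 = 4.
Iteration 3: components of {Clip,Motor,Seal} -> Arm = 4*1 = 4.
Iteration 4: no further components; recursion stops.
SUM(amt) = 1 + 2 + 4 + 4 + 10 + 2 + 4 = 27.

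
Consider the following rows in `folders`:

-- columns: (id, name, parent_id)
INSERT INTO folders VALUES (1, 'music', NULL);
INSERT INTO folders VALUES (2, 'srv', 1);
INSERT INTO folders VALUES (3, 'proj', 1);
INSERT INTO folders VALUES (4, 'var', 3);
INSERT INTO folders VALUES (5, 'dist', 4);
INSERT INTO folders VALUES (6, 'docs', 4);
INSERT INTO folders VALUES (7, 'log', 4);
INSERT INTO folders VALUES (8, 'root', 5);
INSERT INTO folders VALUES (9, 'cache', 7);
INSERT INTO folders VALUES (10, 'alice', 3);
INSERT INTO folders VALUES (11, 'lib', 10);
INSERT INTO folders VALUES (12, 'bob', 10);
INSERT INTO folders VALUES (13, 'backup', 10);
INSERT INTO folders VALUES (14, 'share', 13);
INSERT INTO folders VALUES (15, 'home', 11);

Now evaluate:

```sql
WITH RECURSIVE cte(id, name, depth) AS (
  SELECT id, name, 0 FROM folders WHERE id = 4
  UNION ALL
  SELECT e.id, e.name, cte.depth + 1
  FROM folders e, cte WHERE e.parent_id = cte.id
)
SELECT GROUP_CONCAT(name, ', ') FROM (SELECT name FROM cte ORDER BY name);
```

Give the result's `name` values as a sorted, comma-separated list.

cache, dist, docs, log, root, var

Base: id=4 (var) at depth 0.
Iteration 1: rows with parent_id in {4} -> dist (id 5, depth 1), docs (id 6, depth 1), log (id 7, depth 1).
Iteration 2: rows with parent_id in {5,6,7} -> root (id 8, depth 2), cache (id 9, depth 2).
Iteration 3: no rows with parent_id in {8,9}; recursion stops.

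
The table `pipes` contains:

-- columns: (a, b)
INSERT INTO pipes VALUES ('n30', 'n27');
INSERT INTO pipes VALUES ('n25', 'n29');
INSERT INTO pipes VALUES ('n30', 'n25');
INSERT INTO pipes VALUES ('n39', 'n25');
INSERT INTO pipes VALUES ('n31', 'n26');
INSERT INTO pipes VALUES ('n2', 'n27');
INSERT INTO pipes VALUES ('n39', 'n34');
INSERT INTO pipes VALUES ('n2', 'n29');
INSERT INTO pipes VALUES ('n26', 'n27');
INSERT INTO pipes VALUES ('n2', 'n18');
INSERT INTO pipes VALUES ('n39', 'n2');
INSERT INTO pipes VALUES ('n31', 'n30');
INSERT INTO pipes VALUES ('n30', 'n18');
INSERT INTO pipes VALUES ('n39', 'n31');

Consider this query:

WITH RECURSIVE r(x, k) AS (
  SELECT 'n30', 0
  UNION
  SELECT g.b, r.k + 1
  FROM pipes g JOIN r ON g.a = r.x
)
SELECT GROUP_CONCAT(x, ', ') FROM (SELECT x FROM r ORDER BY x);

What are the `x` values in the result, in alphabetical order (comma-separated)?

Base: (n30, k=0).
Iteration 1: edges from {n30} -> (n18, k=1), (n25, k=1), (n27, k=1).
Iteration 2: edges from {n18,n25,n27} -> (n29, k=2).
Iteration 3: no outgoing edges from {n29}; recursion stops.

n18, n25, n27, n29, n30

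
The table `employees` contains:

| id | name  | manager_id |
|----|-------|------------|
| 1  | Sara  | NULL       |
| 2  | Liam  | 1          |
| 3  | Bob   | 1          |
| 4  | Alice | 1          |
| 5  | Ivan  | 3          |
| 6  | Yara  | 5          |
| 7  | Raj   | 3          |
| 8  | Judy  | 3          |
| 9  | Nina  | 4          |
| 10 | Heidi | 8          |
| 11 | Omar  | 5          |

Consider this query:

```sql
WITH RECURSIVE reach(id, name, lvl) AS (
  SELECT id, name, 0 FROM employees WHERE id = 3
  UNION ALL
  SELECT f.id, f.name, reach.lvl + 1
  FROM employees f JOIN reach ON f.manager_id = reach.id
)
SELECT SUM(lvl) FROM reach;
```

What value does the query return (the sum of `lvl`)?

9

Base: id=3 (Bob) at lvl 0.
Iteration 1: rows with manager_id in {3} -> Ivan (id 5, lvl 1), Raj (id 7, lvl 1), Judy (id 8, lvl 1).
Iteration 2: rows with manager_id in {5,7,8} -> Yara (id 6, lvl 2), Heidi (id 10, lvl 2), Omar (id 11, lvl 2).
Iteration 3: no rows with manager_id in {6,10,11}; recursion stops.
SUM(lvl) = 0 + 1 + 1 + 1 + 2 + 2 + 2 = 9.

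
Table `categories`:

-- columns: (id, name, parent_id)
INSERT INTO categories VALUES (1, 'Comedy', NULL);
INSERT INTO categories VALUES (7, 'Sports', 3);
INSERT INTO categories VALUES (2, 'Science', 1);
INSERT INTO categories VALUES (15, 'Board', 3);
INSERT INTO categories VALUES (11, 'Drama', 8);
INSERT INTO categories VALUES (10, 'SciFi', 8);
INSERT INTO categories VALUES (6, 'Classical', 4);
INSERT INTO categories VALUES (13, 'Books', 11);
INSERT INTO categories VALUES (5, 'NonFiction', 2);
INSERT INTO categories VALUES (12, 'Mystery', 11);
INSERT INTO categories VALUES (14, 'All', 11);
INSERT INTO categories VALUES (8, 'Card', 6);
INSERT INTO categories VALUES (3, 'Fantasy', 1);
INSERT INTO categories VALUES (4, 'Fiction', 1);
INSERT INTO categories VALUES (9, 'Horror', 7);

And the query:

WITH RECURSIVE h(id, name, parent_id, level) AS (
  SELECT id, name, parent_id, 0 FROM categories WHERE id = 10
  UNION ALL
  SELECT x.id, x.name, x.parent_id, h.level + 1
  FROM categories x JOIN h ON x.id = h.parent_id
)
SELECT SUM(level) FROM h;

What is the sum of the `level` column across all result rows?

10

Base: id=10 (SciFi), parent_id=8, level 0.
Iteration 1: join on id=8 -> Card (id 8, parent_id=6, level 1).
Iteration 2: join on id=6 -> Classical (id 6, parent_id=4, level 2).
Iteration 3: join on id=4 -> Fiction (id 4, parent_id=1, level 3).
Iteration 4: join on id=1 -> Comedy (id 1, parent_id=NULL, level 4).
Iteration 5: parent_id is NULL; no match; recursion stops.
SUM(level) = 0 + 1 + 2 + 3 + 4 = 10.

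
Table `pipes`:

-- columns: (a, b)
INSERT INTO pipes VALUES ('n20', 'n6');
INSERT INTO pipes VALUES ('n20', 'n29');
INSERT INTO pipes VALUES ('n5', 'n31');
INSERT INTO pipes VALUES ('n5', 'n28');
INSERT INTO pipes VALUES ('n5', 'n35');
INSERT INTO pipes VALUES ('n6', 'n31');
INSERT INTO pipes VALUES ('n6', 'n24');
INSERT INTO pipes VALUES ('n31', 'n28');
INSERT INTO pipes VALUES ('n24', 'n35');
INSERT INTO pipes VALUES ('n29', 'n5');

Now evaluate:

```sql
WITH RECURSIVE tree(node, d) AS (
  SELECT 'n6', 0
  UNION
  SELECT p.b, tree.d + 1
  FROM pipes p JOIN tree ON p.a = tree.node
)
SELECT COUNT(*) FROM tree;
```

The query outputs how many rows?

5

Base: (n6, d=0).
Iteration 1: edges from {n6} -> (n24, d=1), (n31, d=1).
Iteration 2: edges from {n24,n31} -> (n28, d=2), (n35, d=2).
Iteration 3: no outgoing edges from {n28,n35}; recursion stops.
Total rows emitted: 5.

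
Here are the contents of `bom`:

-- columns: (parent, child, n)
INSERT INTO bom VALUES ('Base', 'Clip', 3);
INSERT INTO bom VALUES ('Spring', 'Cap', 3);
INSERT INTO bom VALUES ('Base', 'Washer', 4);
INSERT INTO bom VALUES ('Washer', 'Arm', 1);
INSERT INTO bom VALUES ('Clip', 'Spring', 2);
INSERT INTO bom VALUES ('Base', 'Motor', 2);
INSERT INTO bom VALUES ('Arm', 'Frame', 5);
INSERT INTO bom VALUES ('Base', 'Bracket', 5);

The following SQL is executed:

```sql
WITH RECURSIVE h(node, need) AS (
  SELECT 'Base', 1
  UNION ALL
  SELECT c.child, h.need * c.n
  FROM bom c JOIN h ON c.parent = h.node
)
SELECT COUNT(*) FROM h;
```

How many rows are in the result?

9

Base: (Base, need=1).
Iteration 1: components of {Base} -> Bracket = 1*5 = 5, Clip = 1*3 = 3, Motor = 1*2 = 2, Washer = 1*4 = 4.
Iteration 2: components of {Bracket,Clip,Motor,Washer} -> Arm = 4*1 = 4, Spring = 3*2 = 6.
Iteration 3: components of {Arm,Spring} -> Cap = 6*3 = 18, Frame = 4*5 = 20.
Iteration 4: no further components; recursion stops.
Total rows emitted: 9.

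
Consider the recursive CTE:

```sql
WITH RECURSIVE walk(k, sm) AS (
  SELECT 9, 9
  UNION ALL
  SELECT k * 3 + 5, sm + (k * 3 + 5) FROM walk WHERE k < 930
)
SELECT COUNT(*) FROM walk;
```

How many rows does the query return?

6

Base: k=9, sm=9.
Iteration 1: 9 < 930 holds -> k = 9 * 3 + 5 = 32, sm = 9 + 32 = 41.
Iteration 2: 32 < 930 holds -> k = 32 * 3 + 5 = 101, sm = 41 + 101 = 142.
Iteration 3: 101 < 930 holds -> k = 101 * 3 + 5 = 308, sm = 142 + 308 = 450.
Iteration 4: 308 < 930 holds -> k = 308 * 3 + 5 = 929, sm = 450 + 929 = 1379.
Iteration 5: 929 < 930 holds -> k = 929 * 3 + 5 = 2792, sm = 1379 + 2792 = 4171.
Iteration 6: 2792 < 930 fails; recursion stops.
Total rows emitted: 6.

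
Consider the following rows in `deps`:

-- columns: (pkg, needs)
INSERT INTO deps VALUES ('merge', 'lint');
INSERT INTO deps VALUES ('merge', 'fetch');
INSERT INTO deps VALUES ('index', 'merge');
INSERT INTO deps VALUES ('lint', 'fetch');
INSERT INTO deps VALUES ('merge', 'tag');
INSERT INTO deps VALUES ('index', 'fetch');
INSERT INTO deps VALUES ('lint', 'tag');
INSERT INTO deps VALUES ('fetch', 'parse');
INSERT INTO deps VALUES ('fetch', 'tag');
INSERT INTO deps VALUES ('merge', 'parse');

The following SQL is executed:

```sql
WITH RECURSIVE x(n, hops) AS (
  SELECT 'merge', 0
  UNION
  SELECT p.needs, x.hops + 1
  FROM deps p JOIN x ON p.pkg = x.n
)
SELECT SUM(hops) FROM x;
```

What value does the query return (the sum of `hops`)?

Base: (merge, hops=0).
Iteration 1: edges from {merge} -> (fetch, hops=1), (lint, hops=1), (parse, hops=1), (tag, hops=1).
Iteration 2: edges from {fetch,lint,parse,tag} -> (fetch, hops=2), (parse, hops=2), (tag, hops=2). [UNION drops 1 duplicate row(s)]
Iteration 3: edges from {fetch,parse,tag} -> (parse, hops=3), (tag, hops=3).
Iteration 4: no outgoing edges from {parse,tag}; recursion stops.
SUM(hops) = 0 + 1 + 1 + 1 + 1 + 2 + 2 + 2 + 3 + 3 = 16.

16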